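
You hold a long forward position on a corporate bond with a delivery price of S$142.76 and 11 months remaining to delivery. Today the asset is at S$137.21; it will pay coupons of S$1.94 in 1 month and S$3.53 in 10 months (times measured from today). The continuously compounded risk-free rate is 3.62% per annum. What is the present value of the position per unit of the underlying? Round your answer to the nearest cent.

-S$6.25

PV(remaining coupons) I = 1.94·e^(−0.0362·1/12) + 3.53·e^(−0.0362·10/12) = 5.3593
Current forward F = (S − I)·e^(rT) = (137.21 − 5.3593)·e^(0.0362·11/12) = 131.8507 × 1.033740 = 136.2993
Value (long) = (F − K)·e^(−rT) = (136.2993 − 142.76) × 0.967361 = -6.2498
Value = -S$6.25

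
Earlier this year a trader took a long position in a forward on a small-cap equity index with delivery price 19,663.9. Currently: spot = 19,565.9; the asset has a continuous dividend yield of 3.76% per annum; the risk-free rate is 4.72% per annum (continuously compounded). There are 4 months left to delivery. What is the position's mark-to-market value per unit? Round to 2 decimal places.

Current fair forward for the remaining 4 months: F = S·e^((r − q)·T), (r − q) = 0.0472 − 0.0376 = 0.0096
F = 19565.9 · e^(0.0096 × 4/12) = 19565.9 × 1.00320513 = 19628.6113
Value of long forward = (F − K)·e^(−rT) = (19628.6113 − 19663.9) · e^(−0.0472·4/12)
= -35.2887 × 0.98438979 = -34.74

-34.74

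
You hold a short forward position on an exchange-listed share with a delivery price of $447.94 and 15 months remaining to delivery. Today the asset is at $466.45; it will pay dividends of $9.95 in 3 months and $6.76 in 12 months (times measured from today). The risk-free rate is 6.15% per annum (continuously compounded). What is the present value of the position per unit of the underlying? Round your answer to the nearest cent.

-$35.50

PV(remaining dividends) I = 9.95·e^(−0.0615·3/12) + 6.76·e^(−0.0615·12/12) = 16.1550
Current forward F = (S − I)·e^(rT) = (466.45 − 16.1550)·e^(0.0615·15/12) = 450.2950 × 1.079907 = 486.2767
Value (long) = (F − K)·e^(−rT) = (486.2767 − 447.94) × 0.926006 = 35.5000
Short position value = −(long value) = -$35.50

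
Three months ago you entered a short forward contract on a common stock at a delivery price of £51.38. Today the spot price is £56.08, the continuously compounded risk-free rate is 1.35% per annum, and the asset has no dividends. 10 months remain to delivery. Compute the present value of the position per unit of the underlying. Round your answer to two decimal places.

-£5.27

Current fair forward for the remaining 10 months: F = S·e^(r·T), r = 0.0135
F = 56.08 · e^(0.0135 × 10/12) = 56.08 × 1.011314 = 56.7145
Value of long forward = (F − K)·e^(−rT) = (56.7145 − 51.38) · e^(−0.0135·10/12)
= 5.3345 × 0.988813 = 5.27
Short position value = −(long value) = -£5.27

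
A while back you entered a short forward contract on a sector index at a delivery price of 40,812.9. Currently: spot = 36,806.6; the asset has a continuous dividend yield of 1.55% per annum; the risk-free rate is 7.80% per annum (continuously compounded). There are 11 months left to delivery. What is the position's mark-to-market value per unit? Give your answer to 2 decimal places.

1709.32

Current fair forward for the remaining 11 months: F = S·e^((r − q)·T), (r − q) = 0.0780 − 0.0155 = 0.0625
F = 36806.6 · e^(0.0625 × 11/12) = 36806.6 × 1.05896463 = 38976.8876
Value of long forward = (F − K)·e^(−rT) = (38976.8876 − 40812.9) · e^(−0.0780·11/12)
= -1836.0124 × 0.93099628 = -1709.32
Short position value = −(long value) = 1709.32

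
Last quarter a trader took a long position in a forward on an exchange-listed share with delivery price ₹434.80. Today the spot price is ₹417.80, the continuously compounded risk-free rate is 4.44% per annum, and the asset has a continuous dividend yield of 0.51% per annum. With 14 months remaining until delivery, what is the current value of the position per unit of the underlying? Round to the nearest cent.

₹2.47

Current fair forward for the remaining 14 months: F = S·e^((r − q)·T), (r − q) = 0.0444 − 0.0051 = 0.0393
F = 417.80 · e^(0.0393 × 14/12) = 417.80 × 1.046917 = 437.4019
Value of long forward = (F − K)·e^(−rT) = (437.4019 − 434.80) · e^(−0.0444·14/12)
= 2.6019 × 0.949519 = 2.47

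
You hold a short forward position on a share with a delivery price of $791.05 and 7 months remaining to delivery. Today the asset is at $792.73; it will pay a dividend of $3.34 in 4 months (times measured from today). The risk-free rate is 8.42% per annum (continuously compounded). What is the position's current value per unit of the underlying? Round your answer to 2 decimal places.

-$36.35

PV(remaining dividends) I = 3.34·e^(−0.0842·4/12) = 3.2476
Current forward F = (S − I)·e^(rT) = (792.73 − 3.2476)·e^(0.0842·7/12) = 789.4824 × 1.050343 = 829.2273
Value (long) = (F − K)·e^(−rT) = (829.2273 − 791.05) × 0.952070 = 36.3475
Short position value = −(long value) = -$36.35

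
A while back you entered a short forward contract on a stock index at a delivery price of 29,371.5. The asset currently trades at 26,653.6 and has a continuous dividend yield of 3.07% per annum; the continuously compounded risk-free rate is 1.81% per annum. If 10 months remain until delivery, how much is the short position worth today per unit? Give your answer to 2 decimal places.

2951.44

Current fair forward for the remaining 10 months: F = S·e^((r − q)·T), (r − q) = 0.0181 − 0.0307 = -0.0126
F = 26653.6 · e^(-0.0126 × 10/12) = 26653.6 × 0.98955493 = 26375.2013
Value of long forward = (F − K)·e^(−rT) = (26375.2013 − 29371.5) · e^(−0.0181·10/12)
= -2996.2987 × 0.98502985 = -2951.44
Short position value = −(long value) = 2951.44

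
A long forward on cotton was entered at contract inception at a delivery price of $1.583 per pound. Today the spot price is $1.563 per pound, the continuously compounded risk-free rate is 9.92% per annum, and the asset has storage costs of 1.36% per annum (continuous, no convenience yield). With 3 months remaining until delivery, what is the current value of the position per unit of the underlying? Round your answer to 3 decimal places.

$0.024 per pound

Current fair forward for the remaining 3 months: F = S·e^((r + u)·T), (r + u) = 0.0992 + 0.0136 = 0.1128
F = 1.563 · e^(0.1128 × 3/12) = 1.563 × 1.028601 = 1.6077
Value of long forward = (F − K)·e^(−rT) = (1.6077 − 1.583) · e^(−0.0992·3/12)
= 0.0247 × 0.975505 = 0.024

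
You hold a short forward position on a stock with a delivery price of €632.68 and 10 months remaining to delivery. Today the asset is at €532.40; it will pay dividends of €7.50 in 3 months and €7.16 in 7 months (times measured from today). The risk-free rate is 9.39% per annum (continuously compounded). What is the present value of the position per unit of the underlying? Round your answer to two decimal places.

PV(remaining dividends) I = 7.50·e^(−0.0939·3/12) + 7.16·e^(−0.0939·7/12) = 14.1043
Current forward F = (S − I)·e^(rT) = (532.40 − 14.1043)·e^(0.0939·10/12) = 518.2957 × 1.081393 = 560.4813
Value (long) = (F − K)·e^(−rT) = (560.4813 − 632.68) × 0.924733 = -66.7645
Short position value = −(long value) = €66.76

€66.76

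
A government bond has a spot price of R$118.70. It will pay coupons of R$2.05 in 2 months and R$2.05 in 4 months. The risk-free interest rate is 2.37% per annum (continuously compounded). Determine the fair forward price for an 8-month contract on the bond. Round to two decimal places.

R$116.45

PV(coupons) I = 2.05·e^(−0.0237·2/12) + 2.05·e^(−0.0237·4/12)
I = 2.0419 + 2.0339 = 4.0758
F = (S − I)·e^(rT) = (118.70 − 4.0758) · e^(0.0237·8/12)
= 114.6242 · e^0.015800 = 114.6242 × 1.015925 = R$116.45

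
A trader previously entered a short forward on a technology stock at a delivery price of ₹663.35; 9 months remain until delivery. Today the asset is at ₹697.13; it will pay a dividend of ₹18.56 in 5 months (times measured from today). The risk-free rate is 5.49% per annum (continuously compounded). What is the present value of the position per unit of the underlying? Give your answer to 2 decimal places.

-₹42.40

PV(remaining dividends) I = 18.56·e^(−0.0549·5/12) = 18.1403
Current forward F = (S − I)·e^(rT) = (697.13 − 18.1403)·e^(0.0549·9/12) = 678.9897 × 1.042034 = 707.5304
Value (long) = (F − K)·e^(−rT) = (707.5304 − 663.35) × 0.959661 = 42.3982
Short position value = −(long value) = -₹42.40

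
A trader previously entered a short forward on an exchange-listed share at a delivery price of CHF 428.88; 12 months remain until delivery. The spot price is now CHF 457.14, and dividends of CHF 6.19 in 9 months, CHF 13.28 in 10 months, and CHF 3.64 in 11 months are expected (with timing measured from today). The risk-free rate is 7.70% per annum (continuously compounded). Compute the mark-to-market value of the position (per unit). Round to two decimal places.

-CHF 38.36

PV(remaining dividends) I = 6.19·e^(−0.0770·9/12) + 13.28·e^(−0.0770·10/12) + 3.64·e^(−0.0770·11/12) = 21.6892
Current forward F = (S − I)·e^(rT) = (457.14 − 21.6892)·e^(0.0770·12/12) = 435.4508 × 1.080042 = 470.3052
Value (long) = (F − K)·e^(−rT) = (470.3052 − 428.88) × 0.925890 = 38.3552
Short position value = −(long value) = -CHF 38.36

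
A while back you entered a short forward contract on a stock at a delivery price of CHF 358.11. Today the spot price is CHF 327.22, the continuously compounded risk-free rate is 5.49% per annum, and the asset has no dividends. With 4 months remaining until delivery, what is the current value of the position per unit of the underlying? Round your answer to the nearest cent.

CHF 24.40

Current fair forward for the remaining 4 months: F = S·e^(r·T), r = 0.0549
F = 327.22 · e^(0.0549 × 4/12) = 327.22 × 1.018468 = 333.2631
Value of long forward = (F − K)·e^(−rT) = (333.2631 − 358.11) · e^(−0.0549·4/12)
= -24.8469 × 0.981866 = -24.40
Short position value = −(long value) = CHF 24.40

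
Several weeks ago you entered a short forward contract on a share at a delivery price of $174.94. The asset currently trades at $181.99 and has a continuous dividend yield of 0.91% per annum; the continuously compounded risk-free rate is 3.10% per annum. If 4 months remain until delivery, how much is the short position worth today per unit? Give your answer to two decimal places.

-$8.30

Current fair forward for the remaining 4 months: F = S·e^((r − q)·T), (r − q) = 0.0310 − 0.0091 = 0.0219
F = 181.99 · e^(0.0219 × 4/12) = 181.99 × 1.007327 = 183.3234
Value of long forward = (F − K)·e^(−rT) = (183.3234 − 174.94) · e^(−0.0310·4/12)
= 8.3834 × 0.989720 = 8.30
Short position value = −(long value) = -$8.30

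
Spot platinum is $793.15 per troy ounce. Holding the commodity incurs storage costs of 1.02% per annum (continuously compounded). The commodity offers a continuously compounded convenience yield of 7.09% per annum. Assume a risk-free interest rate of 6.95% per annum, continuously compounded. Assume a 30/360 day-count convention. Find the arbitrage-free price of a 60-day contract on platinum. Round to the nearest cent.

Net carry = r + u − y = 0.0695 + 0.0102 − 0.0709 = 0.0088
F = S·e^((r+u−y)T) = 793.15 · e^(0.0088 × 60/360) = 793.15 · e^0.001467
= 793.15 × 1.001468 = $794.31 per troy ounce

$794.31 per troy ounce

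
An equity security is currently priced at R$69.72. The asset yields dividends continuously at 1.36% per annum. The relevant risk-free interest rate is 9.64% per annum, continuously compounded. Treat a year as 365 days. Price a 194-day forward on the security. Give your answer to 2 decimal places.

F = S·e^((r − q)T) = 69.72 · e^((0.0964 − 0.0136) × 194/365)
= 69.72 · e^0.044009 = 69.72 × 1.044992
F = R$72.86

R$72.86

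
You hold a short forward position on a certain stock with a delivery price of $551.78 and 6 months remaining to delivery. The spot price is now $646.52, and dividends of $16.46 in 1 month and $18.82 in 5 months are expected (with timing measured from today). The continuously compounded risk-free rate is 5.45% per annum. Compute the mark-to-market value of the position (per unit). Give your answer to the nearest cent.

PV(remaining dividends) I = 16.46·e^(−0.0545·1/12) + 18.82·e^(−0.0545·5/12) = 34.7829
Current forward F = (S − I)·e^(rT) = (646.52 − 34.7829)·e^(0.0545·6/12) = 611.7371 × 1.027625 = 628.6363
Value (long) = (F − K)·e^(−rT) = (628.6363 − 551.78) × 0.973118 = 74.7902
Short position value = −(long value) = -$74.79

-$74.79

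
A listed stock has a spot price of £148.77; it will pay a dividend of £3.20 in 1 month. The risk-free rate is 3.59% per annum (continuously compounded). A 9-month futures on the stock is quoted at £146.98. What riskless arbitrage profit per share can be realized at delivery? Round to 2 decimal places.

PV(dividends) I = 3.20·e^(−0.0359·1/12) = 3.1904
Fair futures F* = (S − I)·e^(rT) = (148.77 − 3.1904)·e^0.026925 = 145.5796 × 1.027291 = 149.5526
Market £146.98 < fair 149.5526: forward underpriced → reverse cash-and-carry (short the stock, invest proceeds at r, pay the dividends, go long the forward).
Profit at T = |F_mkt − F*| = |146.98 − 149.5526| = £2.57 per share

£2.57 per share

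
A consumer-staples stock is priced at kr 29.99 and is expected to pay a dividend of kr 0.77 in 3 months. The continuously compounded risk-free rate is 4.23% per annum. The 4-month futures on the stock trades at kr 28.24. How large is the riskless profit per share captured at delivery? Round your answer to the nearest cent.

PV(dividends) I = 0.77·e^(−0.0423·3/12) = 0.7619
Fair futures F* = (S − I)·e^(rT) = (29.99 − 0.7619)·e^0.014100 = 29.2281 × 1.014200 = 29.6431
Market kr 28.24 < fair 29.6431: forward underpriced → reverse cash-and-carry (short the stock, invest proceeds at r, pay the dividends, go long the forward).
Profit at T = |F_mkt − F*| = |28.24 − 29.6431| = kr 1.40 per share

kr 1.40 per share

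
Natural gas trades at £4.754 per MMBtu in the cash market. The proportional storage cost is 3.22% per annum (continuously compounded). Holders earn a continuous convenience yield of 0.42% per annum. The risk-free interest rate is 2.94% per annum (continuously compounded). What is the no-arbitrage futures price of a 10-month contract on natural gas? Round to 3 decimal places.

Net carry = r + u − y = 0.0294 + 0.0322 − 0.0042 = 0.0574
F = S·e^((r+u−y)T) = 4.754 · e^(0.0574 × 10/12) = 4.754 · e^0.047833
= 4.754 × 1.048995 = £4.987 per MMBtu

£4.987 per MMBtu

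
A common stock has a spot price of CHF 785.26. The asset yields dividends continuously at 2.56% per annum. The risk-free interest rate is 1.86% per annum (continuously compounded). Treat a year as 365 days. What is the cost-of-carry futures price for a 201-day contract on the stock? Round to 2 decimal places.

CHF 782.24

F = S·e^((r − q)T) = 785.26 · e^((0.0186 − 0.0256) × 201/365)
= 785.26 · e^-0.003855 = 785.26 × 0.996152
F = CHF 782.24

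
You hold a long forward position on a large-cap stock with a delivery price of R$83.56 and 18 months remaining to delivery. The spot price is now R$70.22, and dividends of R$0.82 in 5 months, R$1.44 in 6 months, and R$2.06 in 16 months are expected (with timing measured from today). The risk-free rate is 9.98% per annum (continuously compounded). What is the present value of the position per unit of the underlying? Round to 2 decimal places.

PV(remaining dividends) I = 0.82·e^(−0.0998·5/12) + 1.44·e^(−0.0998·6/12) + 2.06·e^(−0.0998·16/12) = 3.9598
Current forward F = (S − I)·e^(rT) = (70.22 − 3.9598)·e^(0.0998·18/12) = 66.2602 × 1.161486 = 76.9603
Value (long) = (F − K)·e^(−rT) = (76.9603 − 83.56) × 0.860966 = -5.6821
Value = -R$5.68

-R$5.68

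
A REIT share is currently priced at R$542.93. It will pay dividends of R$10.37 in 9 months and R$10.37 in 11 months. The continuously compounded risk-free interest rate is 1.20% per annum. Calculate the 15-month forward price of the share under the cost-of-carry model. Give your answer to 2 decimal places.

PV(dividends) I = 10.37·e^(−0.0120·9/12) + 10.37·e^(−0.0120·11/12)
I = 10.2771 + 10.2566 = 20.5337
F = (S − I)·e^(rT) = (542.93 − 20.5337) · e^(0.0120·15/12)
= 522.3963 · e^0.015000 = 522.3963 × 1.015113 = R$530.29

R$530.29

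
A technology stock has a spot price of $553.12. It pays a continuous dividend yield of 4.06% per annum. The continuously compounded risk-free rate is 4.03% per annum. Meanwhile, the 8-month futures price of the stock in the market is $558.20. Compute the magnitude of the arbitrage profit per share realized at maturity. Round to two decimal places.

Fair futures: F* = S·e^(carry·T), with carry = (r − q) = 0.0403 − 0.0406 = -0.0003
F* = 553.12 · e^(-0.0003 × 8/12) = 553.12 · e^-0.000200 = 553.12 × 0.999800 = $553.0094
Market $558.20 > fair $553.0094: forward overpriced → cash-and-carry (buy spot, short the forward).
At maturity, profit = |F_mkt − F*| = |558.20 − 553.0094| = $5.19 per share

$5.19 per share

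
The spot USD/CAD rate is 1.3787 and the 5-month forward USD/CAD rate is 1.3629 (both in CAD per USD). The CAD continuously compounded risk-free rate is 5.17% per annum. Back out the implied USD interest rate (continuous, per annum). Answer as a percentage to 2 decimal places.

7.94%

F = S·e^((r_CAD − r_USD)T) ⇒ r_USD = r_CAD − ln(F/S)/T
ln(1.3629/1.3787) = -0.011526; /(5/12) = -0.027662
r_USD = 0.0517 + 0.027662 = 0.079362
r_USD = 7.94%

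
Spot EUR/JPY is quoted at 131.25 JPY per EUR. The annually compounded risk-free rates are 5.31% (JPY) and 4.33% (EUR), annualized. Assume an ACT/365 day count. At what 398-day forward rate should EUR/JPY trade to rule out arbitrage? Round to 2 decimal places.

By covered interest parity, F = S · (1+r_JPY)^T / (1+r_EUR)^T
= 131.25 × 1.058038 / 1.047306 = 131.25 × 1.010247
F = 132.59 JPY per EUR

132.59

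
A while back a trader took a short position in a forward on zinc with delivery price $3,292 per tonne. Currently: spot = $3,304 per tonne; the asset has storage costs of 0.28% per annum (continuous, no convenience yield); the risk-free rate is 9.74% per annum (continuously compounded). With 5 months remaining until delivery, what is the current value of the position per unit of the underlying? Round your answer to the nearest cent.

-$146.78 per tonne

Current fair forward for the remaining 5 months: F = S·e^((r + u)·T), (r + u) = 0.0974 + 0.0028 = 0.1002
F = 3304 · e^(0.1002 × 5/12) = 3304 × 1.04263379 = 3444.8620
Value of long forward = (F − K)·e^(−rT) = (3444.8620 − 3292) · e^(−0.0974·5/12)
= 152.8620 × 0.96022914 = 146.78
Short position value = −(long value) = -$146.78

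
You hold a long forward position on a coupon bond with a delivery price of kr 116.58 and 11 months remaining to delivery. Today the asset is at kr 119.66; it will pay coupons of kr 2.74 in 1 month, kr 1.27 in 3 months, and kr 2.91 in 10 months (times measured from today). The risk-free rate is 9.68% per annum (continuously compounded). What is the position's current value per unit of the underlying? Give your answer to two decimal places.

kr 6.34

PV(remaining coupons) I = 2.74·e^(−0.0968·1/12) + 1.27·e^(−0.0968·3/12) + 2.91·e^(−0.0968·10/12) = 6.6421
Current forward F = (S − I)·e^(rT) = (119.66 − 6.6421)·e^(0.0968·11/12) = 113.0179 × 1.092789 = 123.5047
Value (long) = (F − K)·e^(−rT) = (123.5047 − 116.58) × 0.915090 = 6.3367
Value = kr 6.34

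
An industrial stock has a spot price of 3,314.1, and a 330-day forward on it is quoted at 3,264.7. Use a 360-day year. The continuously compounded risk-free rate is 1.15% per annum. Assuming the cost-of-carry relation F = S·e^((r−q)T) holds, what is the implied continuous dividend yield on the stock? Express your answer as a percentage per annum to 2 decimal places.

2.79%

From F = S·e^((r−q)T): (r − q) = ln(F/S)/T
ln(3264.7/3314.1) = ln(0.985094) = -0.015018
(r − q) = -0.015018 / (330/360) = -0.016383
q = r − ln(F/S)/T = 0.0115 + 0.016383 = 0.027883
q = 2.79%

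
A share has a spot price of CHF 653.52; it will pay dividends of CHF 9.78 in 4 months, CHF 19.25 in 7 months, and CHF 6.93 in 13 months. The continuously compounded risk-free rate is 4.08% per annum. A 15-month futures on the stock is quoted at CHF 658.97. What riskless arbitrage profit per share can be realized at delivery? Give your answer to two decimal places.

CHF 8.17 per share

PV(dividends) I = 9.78·e^(−0.0408·4/12) + 19.25·e^(−0.0408·7/12) + 6.93·e^(−0.0408·13/12) = 35.0755
Fair futures F* = (S − I)·e^(rT) = (653.52 − 35.0755)·e^0.051000 = 618.4445 × 1.052323 = 650.8034
Market CHF 658.97 > fair 650.8034: forward overpriced → cash-and-carry (borrow at r, buy the stock and collect the dividends, short the forward).
Profit at T = |F_mkt − F*| = |658.97 − 650.8034| = CHF 8.17 per share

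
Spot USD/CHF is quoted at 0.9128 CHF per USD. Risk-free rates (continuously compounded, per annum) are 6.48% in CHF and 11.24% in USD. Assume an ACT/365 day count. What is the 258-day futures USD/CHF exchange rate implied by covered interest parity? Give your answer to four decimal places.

0.8826

F = S·e^((r_CHF − r_USD)T) = 0.9128 · e^((0.0648 − 0.1124) × 258/365)
= 0.9128 · e^-0.033646 = 0.9128 × 0.966914
F = 0.8826 CHF per USD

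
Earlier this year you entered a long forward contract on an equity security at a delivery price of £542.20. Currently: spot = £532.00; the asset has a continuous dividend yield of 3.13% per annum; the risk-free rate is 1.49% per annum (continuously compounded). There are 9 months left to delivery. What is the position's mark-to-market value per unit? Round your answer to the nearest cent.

-£16.52

Current fair forward for the remaining 9 months: F = S·e^((r − q)·T), (r − q) = 0.0149 − 0.0313 = -0.0164
F = 532.00 · e^(-0.0164 × 9/12) = 532.00 × 0.987775 = 525.4963
Value of long forward = (F − K)·e^(−rT) = (525.4963 − 542.20) · e^(−0.0149·9/12)
= -16.7037 × 0.988887 = -16.52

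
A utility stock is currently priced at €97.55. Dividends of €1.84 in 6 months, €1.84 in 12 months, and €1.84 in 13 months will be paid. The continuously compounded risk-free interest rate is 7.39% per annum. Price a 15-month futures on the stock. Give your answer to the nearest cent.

€101.31

PV(dividends) I = 1.84·e^(−0.0739·6/12) + 1.84·e^(−0.0739·12/12) + 1.84·e^(−0.0739·13/12)
I = 1.7733 + 1.7089 + 1.6984 = 5.1806
F = (S − I)·e^(rT) = (97.55 − 5.1806) · e^(0.0739·15/12)
= 92.3694 · e^0.092375 = 92.3694 × 1.096776 = €101.31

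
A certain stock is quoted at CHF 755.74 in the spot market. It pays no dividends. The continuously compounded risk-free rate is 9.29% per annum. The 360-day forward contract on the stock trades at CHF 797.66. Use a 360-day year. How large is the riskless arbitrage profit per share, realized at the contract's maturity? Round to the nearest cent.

CHF 31.65 per share

Fair forward: F* = S·e^(carry·T), with carry = r = 0.0929
F* = 755.74 · e^(0.0929 × 360/360) = 755.74 · e^0.092900 = 755.74 × 1.097352 = CHF 829.3128
Market CHF 797.66 < fair CHF 829.3128: forward underpriced → reverse cash-and-carry (short spot, go long the forward).
At maturity, profit = |F_mkt − F*| = |797.66 − 829.3128| = CHF 31.65 per share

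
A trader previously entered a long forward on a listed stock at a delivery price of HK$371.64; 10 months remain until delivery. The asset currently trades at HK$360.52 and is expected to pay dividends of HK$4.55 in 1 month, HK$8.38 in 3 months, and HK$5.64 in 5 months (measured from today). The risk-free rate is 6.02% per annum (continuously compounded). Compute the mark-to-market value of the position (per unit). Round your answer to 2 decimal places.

PV(remaining dividends) I = 4.55·e^(−0.0602·1/12) + 8.38·e^(−0.0602·3/12) + 5.64·e^(−0.0602·5/12) = 18.2823
Current forward F = (S − I)·e^(rT) = (360.52 − 18.2823)·e^(0.0602·10/12) = 342.2377 × 1.051446 = 359.8445
Value (long) = (F − K)·e^(−rT) = (359.8445 − 371.64) × 0.951071 = -11.2184
Value = -HK$11.22

-HK$11.22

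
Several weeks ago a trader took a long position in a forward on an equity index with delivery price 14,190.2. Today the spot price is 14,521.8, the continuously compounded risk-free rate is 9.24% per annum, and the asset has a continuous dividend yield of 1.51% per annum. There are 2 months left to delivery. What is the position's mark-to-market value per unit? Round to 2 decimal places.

Current fair forward for the remaining 2 months: F = S·e^((r − q)·T), (r − q) = 0.0924 − 0.0151 = 0.0773
F = 14521.8 · e^(0.0773 × 2/12) = 14521.8 × 1.01296668 = 14710.0995
Value of long forward = (F − K)·e^(−rT) = (14710.0995 − 14190.2) · e^(−0.0924·2/12)
= 519.8995 × 0.98471797 = 511.95

511.95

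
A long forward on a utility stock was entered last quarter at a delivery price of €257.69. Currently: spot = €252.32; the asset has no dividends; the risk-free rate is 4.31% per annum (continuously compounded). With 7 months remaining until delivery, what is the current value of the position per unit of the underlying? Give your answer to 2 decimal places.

Current fair forward for the remaining 7 months: F = S·e^(r·T), r = 0.0431
F = 252.32 · e^(0.0431 × 7/12) = 252.32 × 1.025460 = 258.7441
Value of long forward = (F − K)·e^(−rT) = (258.7441 − 257.69) · e^(−0.0431·7/12)
= 1.0541 × 0.975172 = 1.03

€1.03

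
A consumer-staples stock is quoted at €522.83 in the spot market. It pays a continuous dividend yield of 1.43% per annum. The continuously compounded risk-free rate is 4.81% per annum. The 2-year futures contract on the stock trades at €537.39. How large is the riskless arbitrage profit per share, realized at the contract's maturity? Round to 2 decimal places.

Fair futures: F* = S·e^(carry·T), with carry = (r − q) = 0.0481 − 0.0143 = 0.0338
F* = 522.83 · e^(0.0338 × 2) = 522.83 · e^0.067600 = 522.83 × 1.069937 = €559.3952
Market €537.39 < fair €559.3952: forward underpriced → reverse cash-and-carry (short spot, go long the forward).
At maturity, profit = |F_mkt − F*| = |537.39 − 559.3952| = €22.01 per share

€22.01 per share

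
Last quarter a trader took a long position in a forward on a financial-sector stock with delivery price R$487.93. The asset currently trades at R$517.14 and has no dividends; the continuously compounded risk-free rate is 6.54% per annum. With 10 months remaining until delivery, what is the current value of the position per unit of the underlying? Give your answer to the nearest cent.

R$55.09

Current fair forward for the remaining 10 months: F = S·e^(r·T), r = 0.0654
F = 517.14 · e^(0.0654 × 10/12) = 517.14 × 1.056012 = 546.1060
Value of long forward = (F − K)·e^(−rT) = (546.1060 − 487.93) · e^(−0.0654·10/12)
= 58.1760 × 0.946959 = 55.09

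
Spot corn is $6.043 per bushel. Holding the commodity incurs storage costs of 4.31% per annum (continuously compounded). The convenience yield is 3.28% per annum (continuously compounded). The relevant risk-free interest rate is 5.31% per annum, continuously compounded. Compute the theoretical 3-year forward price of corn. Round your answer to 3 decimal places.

$7.309 per bushel

Net carry = r + u − y = 0.0531 + 0.0431 − 0.0328 = 0.0634
F = S·e^((r+u−y)T) = 6.043 · e^(0.0634 × 3) = 6.043 · e^0.190200
= 6.043 × 1.209491 = $7.309 per bushel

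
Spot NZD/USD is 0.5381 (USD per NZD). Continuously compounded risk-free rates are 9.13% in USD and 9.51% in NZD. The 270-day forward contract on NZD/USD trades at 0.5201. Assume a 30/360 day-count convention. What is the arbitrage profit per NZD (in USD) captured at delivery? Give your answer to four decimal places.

0.0165 per NZD (in USD)

Fair forward: F* = S·e^(carry·T), with carry = (r_USD − r_NZD) = 0.0913 − 0.0951 = -0.0038
F* = 0.5381 · e^(-0.0038 × 270/360) = 0.5381 · e^-0.002850 = 0.5381 × 0.997154 = 0.5366
Market 0.5201 < fair 0.5366: forward underpriced → reverse cash-and-carry (short spot, go long the forward).
At maturity, profit = |F_mkt − F*| = |0.5201 − 0.5366| = 0.0165 per NZD (in USD)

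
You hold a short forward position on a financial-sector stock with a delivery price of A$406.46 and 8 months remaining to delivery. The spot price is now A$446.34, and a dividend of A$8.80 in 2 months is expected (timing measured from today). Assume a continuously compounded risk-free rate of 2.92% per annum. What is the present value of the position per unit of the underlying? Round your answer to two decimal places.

PV(remaining dividends) I = 8.80·e^(−0.0292·2/12) = 8.7573
Current forward F = (S − I)·e^(rT) = (446.34 − 8.7573)·e^(0.0292·8/12) = 437.5827 × 1.019657 = 446.1843
Value (long) = (F − K)·e^(−rT) = (446.1843 − 406.46) × 0.980722 = 38.9585
Short position value = −(long value) = -A$38.96

-A$38.96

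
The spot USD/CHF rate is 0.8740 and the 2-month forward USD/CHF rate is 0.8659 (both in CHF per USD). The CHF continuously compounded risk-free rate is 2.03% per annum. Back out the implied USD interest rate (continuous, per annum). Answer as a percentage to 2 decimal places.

7.62%

F = S·e^((r_CHF − r_USD)T) ⇒ r_USD = r_CHF − ln(F/S)/T
ln(0.8659/0.8740) = -0.009311; /(2/12) = -0.055866
r_USD = 0.0203 + 0.055866 = 0.076166
r_USD = 7.62%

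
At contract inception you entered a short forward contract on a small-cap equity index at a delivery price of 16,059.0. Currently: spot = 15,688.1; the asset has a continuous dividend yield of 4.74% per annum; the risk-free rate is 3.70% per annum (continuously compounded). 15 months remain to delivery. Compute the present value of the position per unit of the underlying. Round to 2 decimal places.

Current fair forward for the remaining 15 months: F = S·e^((r − q)·T), (r − q) = 0.0370 − 0.0474 = -0.0104
F = 15688.1 · e^(-0.0104 × 15/12) = 15688.1 × 0.98708414 = 15485.4747
Value of long forward = (F − K)·e^(−rT) = (15485.4747 − 16059.0) · e^(−0.0370·15/12)
= -573.5253 × 0.95480323 = -547.60
Short position value = −(long value) = 547.60

547.60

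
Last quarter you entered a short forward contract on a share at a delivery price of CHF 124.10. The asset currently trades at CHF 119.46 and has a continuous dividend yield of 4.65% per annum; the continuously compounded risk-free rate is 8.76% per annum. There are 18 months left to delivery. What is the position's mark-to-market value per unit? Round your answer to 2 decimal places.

Current fair forward for the remaining 18 months: F = S·e^((r − q)·T), (r − q) = 0.0876 − 0.0465 = 0.0411
F = 119.46 · e^(0.0411 × 18/12) = 119.46 × 1.063590 = 127.0565
Value of long forward = (F − K)·e^(−rT) = (127.0565 − 124.10) · e^(−0.0876·18/12)
= 2.9565 × 0.876867 = 2.59
Short position value = −(long value) = -CHF 2.59

-CHF 2.59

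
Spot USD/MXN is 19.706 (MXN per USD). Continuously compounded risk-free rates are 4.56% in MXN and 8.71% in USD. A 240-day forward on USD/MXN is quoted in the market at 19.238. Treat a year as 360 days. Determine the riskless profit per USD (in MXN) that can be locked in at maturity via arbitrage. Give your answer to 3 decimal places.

0.070 per USD (in MXN)

Fair forward: F* = S·e^(carry·T), with carry = (r_MXN − r_USD) = 0.0456 − 0.0871 = -0.0415
F* = 19.706 · e^(-0.0415 × 240/360) = 19.706 · e^-0.027667 = 19.706 × 0.972712 = 19.1683
Market 19.238 > fair 19.1683: forward overpriced → cash-and-carry (buy spot, short the forward).
At maturity, profit = |F_mkt − F*| = |19.238 − 19.1683| = 0.070 per USD (in MXN)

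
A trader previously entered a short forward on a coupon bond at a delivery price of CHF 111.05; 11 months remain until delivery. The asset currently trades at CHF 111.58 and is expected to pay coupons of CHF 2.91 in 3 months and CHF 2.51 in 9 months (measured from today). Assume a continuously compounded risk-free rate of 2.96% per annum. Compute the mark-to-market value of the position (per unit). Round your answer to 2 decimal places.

PV(remaining coupons) I = 2.91·e^(−0.0296·3/12) + 2.51·e^(−0.0296·9/12) = 5.3434
Current forward F = (S − I)·e^(rT) = (111.58 − 5.3434)·e^(0.0296·11/12) = 106.2366 × 1.027505 = 109.1586
Value (long) = (F − K)·e^(−rT) = (109.1586 − 111.05) × 0.973231 = -1.8408
Short position value = −(long value) = CHF 1.84

CHF 1.84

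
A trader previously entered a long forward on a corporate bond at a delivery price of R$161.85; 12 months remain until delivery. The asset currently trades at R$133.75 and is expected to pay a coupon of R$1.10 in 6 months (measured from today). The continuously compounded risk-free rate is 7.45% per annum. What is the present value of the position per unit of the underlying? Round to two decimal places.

PV(remaining coupons) I = 1.10·e^(−0.0745·6/12) = 1.0598
Current forward F = (S − I)·e^(rT) = (133.75 − 1.0598)·e^(0.0745·12/12) = 132.6902 × 1.077345 = 142.9531
Value (long) = (F − K)·e^(−rT) = (142.9531 − 161.85) × 0.928207 = -17.5402
Value = -R$17.54

-R$17.54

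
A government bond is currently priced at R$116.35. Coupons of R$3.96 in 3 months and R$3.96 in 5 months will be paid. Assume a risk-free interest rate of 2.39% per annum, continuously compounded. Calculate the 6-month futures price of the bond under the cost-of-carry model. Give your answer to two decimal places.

R$109.80

PV(coupons) I = 3.96·e^(−0.0239·3/12) + 3.96·e^(−0.0239·5/12)
I = 3.9364 + 3.9208 = 7.8572
F = (S − I)·e^(rT) = (116.35 − 7.8572) · e^(0.0239·6/12)
= 108.4928 · e^0.011950 = 108.4928 × 1.012022 = R$109.80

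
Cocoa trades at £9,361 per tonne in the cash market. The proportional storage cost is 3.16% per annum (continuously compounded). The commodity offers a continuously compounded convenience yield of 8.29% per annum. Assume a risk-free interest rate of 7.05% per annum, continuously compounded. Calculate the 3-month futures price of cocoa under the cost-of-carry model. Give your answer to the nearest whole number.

Net carry = r + u − y = 0.0705 + 0.0316 − 0.0829 = 0.0192
F = S·e^((r+u−y)T) = 9361 · e^(0.0192 × 3/12) = 9361 · e^0.004800
= 9361 × 1.004812 = £9,406 per tonne

£9,406 per tonne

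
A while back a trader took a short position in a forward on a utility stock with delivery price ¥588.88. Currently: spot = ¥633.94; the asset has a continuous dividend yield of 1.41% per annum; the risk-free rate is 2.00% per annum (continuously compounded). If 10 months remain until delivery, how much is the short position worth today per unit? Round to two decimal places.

Current fair forward for the remaining 10 months: F = S·e^((r − q)·T), (r − q) = 0.0200 − 0.0141 = 0.0059
F = 633.94 · e^(0.0059 × 10/12) = 633.94 × 1.004929 = 637.0647
Value of long forward = (F − K)·e^(−rT) = (637.0647 − 588.88) · e^(−0.0200·10/12)
= 48.1847 × 0.983471 = 47.39
Short position value = −(long value) = -¥47.39

-¥47.39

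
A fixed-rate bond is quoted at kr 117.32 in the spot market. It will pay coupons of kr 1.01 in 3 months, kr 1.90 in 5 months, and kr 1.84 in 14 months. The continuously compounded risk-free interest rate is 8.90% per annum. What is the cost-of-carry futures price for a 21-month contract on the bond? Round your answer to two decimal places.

kr 131.86

PV(coupons) I = 1.01·e^(−0.0890·3/12) + 1.90·e^(−0.0890·5/12) + 1.84·e^(−0.0890·14/12)
I = 0.9878 + 1.8308 + 1.6585 = 4.4771
F = (S − I)·e^(rT) = (117.32 − 4.4771) · e^(0.0890·21/12)
= 112.8429 · e^0.155750 = 112.8429 × 1.168534 = kr 131.86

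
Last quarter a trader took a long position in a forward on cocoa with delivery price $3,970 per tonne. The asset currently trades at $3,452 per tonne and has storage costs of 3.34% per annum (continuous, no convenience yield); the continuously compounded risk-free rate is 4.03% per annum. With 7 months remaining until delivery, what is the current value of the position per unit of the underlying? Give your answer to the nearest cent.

-$357.84 per tonne

Current fair forward for the remaining 7 months: F = S·e^((r + u)·T), (r + u) = 0.0403 + 0.0334 = 0.0737
F = 3452 · e^(0.0737 × 7/12) = 3452 × 1.04392920 = 3603.6436
Value of long forward = (F − K)·e^(−rT) = (3603.6436 − 3970) · e^(−0.0403·7/12)
= -366.3564 × 0.97676583 = -357.84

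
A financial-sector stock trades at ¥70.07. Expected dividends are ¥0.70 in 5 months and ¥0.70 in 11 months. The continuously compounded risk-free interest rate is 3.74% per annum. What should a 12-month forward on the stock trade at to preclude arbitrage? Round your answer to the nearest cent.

¥71.32

PV(dividends) I = 0.70·e^(−0.0374·5/12) + 0.70·e^(−0.0374·11/12)
I = 0.6892 + 0.6764 = 1.3656
F = (S − I)·e^(rT) = (70.07 − 1.3656) · e^(0.0374·12/12)
= 68.7044 · e^0.037400 = 68.7044 × 1.038108 = ¥71.32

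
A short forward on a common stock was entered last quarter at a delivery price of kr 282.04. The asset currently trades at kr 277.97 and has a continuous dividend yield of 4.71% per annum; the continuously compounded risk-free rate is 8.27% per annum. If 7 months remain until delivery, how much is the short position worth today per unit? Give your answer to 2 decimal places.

Current fair forward for the remaining 7 months: F = S·e^((r − q)·T), (r − q) = 0.0827 − 0.0471 = 0.0356
F = 277.97 · e^(0.0356 × 7/12) = 277.97 × 1.020984 = 283.8029
Value of long forward = (F − K)·e^(−rT) = (283.8029 − 282.04) · e^(−0.0827·7/12)
= 1.7629 × 0.952903 = 1.68
Short position value = −(long value) = -kr 1.68

-kr 1.68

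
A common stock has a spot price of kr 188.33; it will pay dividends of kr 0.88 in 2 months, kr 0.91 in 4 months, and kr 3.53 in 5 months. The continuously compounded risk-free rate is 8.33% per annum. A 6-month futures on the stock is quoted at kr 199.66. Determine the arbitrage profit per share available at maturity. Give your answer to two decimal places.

PV(dividends) I = 0.88·e^(−0.0833·2/12) + 0.91·e^(−0.0833·4/12) + 3.53·e^(−0.0833·5/12) = 5.1625
Fair futures F* = (S − I)·e^(rT) = (188.33 − 5.1625)·e^0.041650 = 183.1675 × 1.042530 = 190.9576
Market kr 199.66 > fair 190.9576: forward overpriced → cash-and-carry (borrow at r, buy the stock and collect the dividends, short the forward).
Profit at T = |F_mkt − F*| = |199.66 − 190.9576| = kr 8.70 per share

kr 8.70 per share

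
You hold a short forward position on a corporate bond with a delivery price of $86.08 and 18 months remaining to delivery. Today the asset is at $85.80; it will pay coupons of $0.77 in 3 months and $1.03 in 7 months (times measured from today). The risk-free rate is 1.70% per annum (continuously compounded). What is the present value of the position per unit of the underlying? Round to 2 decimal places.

PV(remaining coupons) I = 0.77·e^(−0.0170·3/12) + 1.03·e^(−0.0170·7/12) = 1.7866
Current forward F = (S − I)·e^(rT) = (85.80 − 1.7866)·e^(0.0170·18/12) = 84.0134 × 1.025828 = 86.1833
Value (long) = (F − K)·e^(−rT) = (86.1833 − 86.08) × 0.974822 = 0.1007
Short position value = −(long value) = -$0.10

-$0.10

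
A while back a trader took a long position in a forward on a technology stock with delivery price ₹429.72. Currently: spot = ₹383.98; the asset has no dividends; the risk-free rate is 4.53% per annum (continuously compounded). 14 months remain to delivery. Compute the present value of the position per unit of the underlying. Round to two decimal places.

Current fair forward for the remaining 14 months: F = S·e^(r·T), r = 0.0453
F = 383.98 · e^(0.0453 × 14/12) = 383.98 × 1.054271 = 404.8190
Value of long forward = (F − K)·e^(−rT) = (404.8190 − 429.72) · e^(−0.0453·14/12)
= -24.9010 × 0.948522 = -23.62

-₹23.62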